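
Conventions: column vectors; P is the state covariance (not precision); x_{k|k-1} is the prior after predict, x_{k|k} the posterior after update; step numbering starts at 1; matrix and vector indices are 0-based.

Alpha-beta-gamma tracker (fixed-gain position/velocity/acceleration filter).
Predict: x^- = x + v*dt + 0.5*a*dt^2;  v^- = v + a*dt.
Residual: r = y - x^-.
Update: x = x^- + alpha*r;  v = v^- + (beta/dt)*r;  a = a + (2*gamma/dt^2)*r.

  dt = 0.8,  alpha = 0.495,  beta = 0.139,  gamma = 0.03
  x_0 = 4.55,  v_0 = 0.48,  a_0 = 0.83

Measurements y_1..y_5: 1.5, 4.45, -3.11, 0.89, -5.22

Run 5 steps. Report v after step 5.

v_post = -1.4510

step 1: x_pred=5.1996  r=-3.6996  x^+=3.3683  v^+=0.5012  a^+=0.4832
step 2: x_pred=3.9239  r=0.5261  x^+=4.1843  v^+=0.9791  a^+=0.5325
step 3: x_pred=5.1380  r=-8.2480  x^+=1.0552  v^+=-0.0280  a^+=-0.2408
step 4: x_pred=0.9558  r=-0.0658  x^+=0.9232  v^+=-0.2320  a^+=-0.2469
step 5: x_pred=0.6586  r=-5.8786  x^+=-2.2513  v^+=-1.4510  a^+=-0.7981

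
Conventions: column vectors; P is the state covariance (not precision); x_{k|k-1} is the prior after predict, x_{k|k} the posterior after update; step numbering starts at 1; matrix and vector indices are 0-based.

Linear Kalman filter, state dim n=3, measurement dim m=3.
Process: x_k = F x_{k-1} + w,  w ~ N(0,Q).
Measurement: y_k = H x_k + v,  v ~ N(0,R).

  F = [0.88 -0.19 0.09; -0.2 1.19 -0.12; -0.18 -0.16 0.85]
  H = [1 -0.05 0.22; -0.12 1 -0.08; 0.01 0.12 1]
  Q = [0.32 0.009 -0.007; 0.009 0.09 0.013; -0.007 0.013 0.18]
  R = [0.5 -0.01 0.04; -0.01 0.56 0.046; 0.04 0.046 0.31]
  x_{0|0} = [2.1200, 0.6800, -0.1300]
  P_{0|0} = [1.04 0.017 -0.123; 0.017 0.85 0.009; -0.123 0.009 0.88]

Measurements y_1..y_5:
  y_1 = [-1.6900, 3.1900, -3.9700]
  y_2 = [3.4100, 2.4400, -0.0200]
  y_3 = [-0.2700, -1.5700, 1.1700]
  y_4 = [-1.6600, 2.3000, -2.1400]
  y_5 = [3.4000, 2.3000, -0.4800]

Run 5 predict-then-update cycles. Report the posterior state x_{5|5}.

step 1: x^-=[1.7247, 0.4008, -0.6009]  P^-=[1.1377 -0.3409 -0.1720; -0.3409 1.3314 -0.1767; -0.1720 -0.1767 0.9074]  S=[1.6473 -0.5933 0.0341; -0.5933 2.0204 -0.0209; 0.0341 -0.0209 1.1900]  K=[0.6694 -0.0349 -0.1891; -0.0265 0.6784 -0.0044; -0.0349 -0.1157 0.7422]  nu=[-3.2625, 2.9481, -3.4344]  x^+=[0.0875, 2.5025, -3.3774]  P^+=[0.3358 0.0024 -0.0371; 0.0024 0.3789 -0.0167; -0.0371 -0.0167 0.2257]
step 2: x^-=[-0.7024, 3.3657, -3.2869]  P^-=[0.5894 -0.1332 -0.0559; -0.1332 0.6451 -0.0822; -0.0559 -0.0822 0.3797]  S=[1.1000 -0.2661 0.0556; -0.2661 1.2601 0.0182; 0.0556 0.0182 0.6779]  K=[0.5269 -0.0450 -0.1393; -0.0396 0.5218 -0.0199; -0.0223 -0.0967 0.5492]  nu=[5.0038, -1.2730, 2.8700]  x^+=[1.5915, 2.4463, -1.6990]  P^+=[0.2637 -0.0073 -0.0259; -0.0073 0.2893 -0.0184; -0.0259 -0.0184 0.1674]
step 3: x^-=[0.7828, 2.7967, -2.1220]  P^-=[0.5349 -0.1117 -0.0421; -0.1117 0.5202 -0.0634; -0.0421 -0.0634 0.3294]  S=[1.0462 -0.2281 0.0606; -0.2281 1.1261 0.0242; 0.0606 0.0242 0.6306]  K=[0.5046 -0.0483 -0.1262; -0.0414 0.4703 -0.0174; -0.0174 -0.0898 0.5147]  nu=[-0.4462, -4.4425, 2.9486]  x^+=[0.4001, 0.6745, -0.1976]  P^+=[0.2522 -0.0094 -0.0226; -0.0094 0.2605 -0.0166; -0.0226 -0.0166 0.1570]
step 4: x^-=[0.2061, 0.7463, -0.3479]  P^-=[0.5261 -0.1056 -0.0396; -0.1056 0.4794 -0.0556; -0.0396 -0.0556 0.3191]  S=[1.0371 -0.2172 0.0616; -0.2172 1.0825 0.0276; 0.0616 0.0276 0.6217]  K=[0.5010 -0.0493 -0.1231; -0.0415 0.4507 -0.0144; -0.0161 -0.0867 0.5074]  nu=[-1.7523, 1.5506, -1.8838]  x^+=[-0.5163, 1.5451, -1.4098]  P^+=[0.2503 -0.0100 -0.0217; -0.0100 0.2497 -0.0153; -0.0217 -0.0153 0.1547]
step 5: x^-=[-0.8748, 2.1111, -1.3526]  P^-=[0.5245 -0.1033 -0.0393; -0.1033 0.4640 -0.0520; -0.0393 -0.0520 0.3165]  S=[1.0352 -0.2131 0.0615; -0.2131 1.0659 0.0294; 0.0615 0.0294 0.6197]  K=[0.5004 -0.0496 -0.1224; -0.0413 0.4429 -0.0127; -0.0158 -0.0852 0.5056]  nu=[4.6779, -0.0243, 0.6281]  x^+=[1.3904, 1.8990, -1.1071]  P^+=[0.2500 -0.0101 -0.0215; -0.0101 0.2455 -0.0146; -0.0215 -0.0146 0.1542]

x_post = [1.3904, 1.8990, -1.1071]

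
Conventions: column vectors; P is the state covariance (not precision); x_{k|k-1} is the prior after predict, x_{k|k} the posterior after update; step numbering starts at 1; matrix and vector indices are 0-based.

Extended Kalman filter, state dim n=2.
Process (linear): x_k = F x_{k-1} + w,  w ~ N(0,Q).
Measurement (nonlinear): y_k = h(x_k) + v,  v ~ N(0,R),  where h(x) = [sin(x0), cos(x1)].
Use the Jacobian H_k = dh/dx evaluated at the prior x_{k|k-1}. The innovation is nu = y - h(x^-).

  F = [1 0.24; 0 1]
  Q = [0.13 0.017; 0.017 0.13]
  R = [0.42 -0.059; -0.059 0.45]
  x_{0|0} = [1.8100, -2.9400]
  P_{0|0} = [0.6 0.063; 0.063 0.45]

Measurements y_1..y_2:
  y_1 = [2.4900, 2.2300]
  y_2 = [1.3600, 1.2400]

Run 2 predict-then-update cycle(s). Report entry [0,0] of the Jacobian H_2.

H_jac[0,0] = -0.4921

step 1: x^-=[1.1044, -2.9400]  P^-=[0.7862 0.1880; 0.1880 0.5800]  H_jac=[0.4497 0.0000; 0.0000 0.2002]  S=[0.5790 -0.0421; -0.0421 0.4733]  K=[0.6204 0.1347; 0.1649 0.2601]  nu=[1.5968, 3.2097]  x^+=[2.5274, -1.8420]  P^+=[0.5618 0.1199; 0.1199 0.5359]
step 2: x^-=[2.0853, -1.8420]  P^-=[0.7802 0.2655; 0.2655 0.6659]  H_jac=[-0.4921 0.0000; 0.0000 0.9635]  S=[0.6089 -0.1849; -0.1849 1.0681]  K=[-0.5887 0.1376; -0.0340 0.5947]  nu=[0.4895, 1.5078]  x^+=[2.0046, -0.9618]  P^+=[0.5190 0.1003; 0.1003 0.2799]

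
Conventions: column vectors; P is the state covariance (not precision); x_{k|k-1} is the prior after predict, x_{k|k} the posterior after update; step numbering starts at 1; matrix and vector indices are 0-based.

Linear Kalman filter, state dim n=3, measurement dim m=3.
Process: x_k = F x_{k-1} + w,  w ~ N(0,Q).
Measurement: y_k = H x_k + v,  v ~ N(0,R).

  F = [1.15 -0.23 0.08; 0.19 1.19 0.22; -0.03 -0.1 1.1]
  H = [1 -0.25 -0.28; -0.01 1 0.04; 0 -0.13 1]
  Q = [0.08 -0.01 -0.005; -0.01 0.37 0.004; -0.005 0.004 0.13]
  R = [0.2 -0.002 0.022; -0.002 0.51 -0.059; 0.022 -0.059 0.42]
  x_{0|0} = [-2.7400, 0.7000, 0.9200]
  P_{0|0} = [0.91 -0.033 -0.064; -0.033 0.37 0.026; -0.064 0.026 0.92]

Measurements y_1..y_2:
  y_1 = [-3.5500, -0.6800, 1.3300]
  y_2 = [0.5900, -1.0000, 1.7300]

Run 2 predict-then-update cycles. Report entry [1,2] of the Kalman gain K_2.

step 1: x^-=[-3.2384, 0.5148, 1.0242]  P^-=[1.3137 0.0440 -0.0310; 0.0440 0.9647 0.1997; -0.0310 0.1997 1.2460]  S=[1.6949 -0.2854 -0.3749; -0.2854 1.4919 0.0645; -0.3749 0.0645 1.6304]  K=[0.8390 0.1733 0.1636; -0.0384 0.6438 0.0113; -0.0722 0.1223 0.7269]  nu=[0.1039, -1.2682, 0.3727]  x^+=[-3.3100, -0.3014, 1.1326]  P^+=[0.2143 0.0757 0.0868; 0.0757 0.3282 0.0086; 0.0868 0.0086 0.2976]
step 2: x^-=[-3.6466, -0.7385, 1.3753]  P^-=[0.3583 0.0762 0.1205; 0.0762 0.9029 0.0602; 0.1205 0.0602 0.4864]  S=[0.5557 -0.1726 0.0129; -0.1726 1.4169 -0.0981; 0.0129 -0.0981 0.9060]  K=[0.5888 0.1353 0.1283; -0.1050 0.6260 0.0062; -0.0406 0.0877 0.5383]  nu=[4.4371, -0.3530, 0.2587]  x^+=[-1.0487, -1.4239, 1.3036]  P^+=[0.1537 0.0591 0.0666; 0.0591 0.3195 0.0049; 0.0666 0.0049 0.2207]

K[1,2] = 0.0062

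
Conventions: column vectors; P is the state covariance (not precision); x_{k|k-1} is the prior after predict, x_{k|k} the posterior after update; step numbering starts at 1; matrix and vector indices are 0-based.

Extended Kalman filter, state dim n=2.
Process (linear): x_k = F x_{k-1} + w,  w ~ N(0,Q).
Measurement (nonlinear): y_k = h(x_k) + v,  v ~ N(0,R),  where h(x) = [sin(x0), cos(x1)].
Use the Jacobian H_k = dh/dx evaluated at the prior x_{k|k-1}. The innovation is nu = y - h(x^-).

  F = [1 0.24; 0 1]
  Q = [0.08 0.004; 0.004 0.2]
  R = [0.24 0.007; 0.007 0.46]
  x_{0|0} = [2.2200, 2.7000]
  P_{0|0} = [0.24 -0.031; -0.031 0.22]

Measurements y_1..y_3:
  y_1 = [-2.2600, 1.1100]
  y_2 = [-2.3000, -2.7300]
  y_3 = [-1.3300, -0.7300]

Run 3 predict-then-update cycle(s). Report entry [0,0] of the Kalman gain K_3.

step 1: x^-=[2.8680, 2.7000]  P^-=[0.3178 0.0258; 0.0258 0.4200]  H_jac=[-0.9628 0.0000; 0.0000 -0.4274]  S=[0.5346 0.0176; 0.0176 0.5367]  K=[-0.5723 -0.0018; -0.0355 -0.3333]  nu=[-2.5302, 2.0141]  x^+=[4.3125, 2.1185]  P^+=[0.1427 0.0113; 0.0113 0.3593]
step 2: x^-=[4.8209, 2.1185]  P^-=[0.2488 0.1015; 0.1015 0.5593]  H_jac=[0.1083 0.0000; 0.0000 -0.8537]  S=[0.2429 -0.0024; -0.0024 0.8676]  K=[0.1099 -0.0996; 0.0399 -0.5502]  nu=[-1.3059, -2.2092]  x^+=[4.8973, 3.2821]  P^+=[0.2372 0.0527; 0.0527 0.2961]
step 3: x^-=[5.6850, 3.2821]  P^-=[0.3596 0.1278; 0.1278 0.4961]  H_jac=[0.8264 0.0000; 0.0000 0.1400]  S=[0.4855 0.0218; 0.0218 0.4697]  K=[0.6115 0.0097; 0.2114 0.1381]  nu=[-0.7669, 0.2602]  x^+=[5.2186, 3.1559]  P^+=[0.1777 0.0626; 0.0626 0.4642]

K[0,0] = 0.6115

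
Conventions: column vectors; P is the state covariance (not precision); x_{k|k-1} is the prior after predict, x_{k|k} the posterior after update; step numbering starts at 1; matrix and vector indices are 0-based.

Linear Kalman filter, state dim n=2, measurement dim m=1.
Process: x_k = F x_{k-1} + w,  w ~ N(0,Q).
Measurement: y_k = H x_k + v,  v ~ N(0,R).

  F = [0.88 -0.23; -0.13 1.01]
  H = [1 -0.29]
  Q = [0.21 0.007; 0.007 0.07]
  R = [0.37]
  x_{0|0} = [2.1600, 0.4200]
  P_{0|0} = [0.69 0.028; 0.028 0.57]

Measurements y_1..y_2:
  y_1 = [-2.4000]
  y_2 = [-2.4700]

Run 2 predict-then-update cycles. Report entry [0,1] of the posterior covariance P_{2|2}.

P_post[0,1] = 0.0383

step 1: x^-=[1.8042, 0.1434]  P^-=[0.7632 -0.1786; -0.1786 0.6558]  S=[1.2919]  K=[0.6308; -0.2855]  nu=[-4.1626]  x^+=[-0.8216, 1.3317]  P^+=[0.2491 0.0540; 0.0540 0.5505]
step 2: x^-=[-1.0293, 1.4518]  P^-=[0.4101 -0.0997; -0.0997 0.6216]  S=[0.8903]  K=[0.4932; -0.3145]  nu=[-1.0196]  x^+=[-1.5322, 1.7725]  P^+=[0.1936 0.0383; 0.0383 0.5335]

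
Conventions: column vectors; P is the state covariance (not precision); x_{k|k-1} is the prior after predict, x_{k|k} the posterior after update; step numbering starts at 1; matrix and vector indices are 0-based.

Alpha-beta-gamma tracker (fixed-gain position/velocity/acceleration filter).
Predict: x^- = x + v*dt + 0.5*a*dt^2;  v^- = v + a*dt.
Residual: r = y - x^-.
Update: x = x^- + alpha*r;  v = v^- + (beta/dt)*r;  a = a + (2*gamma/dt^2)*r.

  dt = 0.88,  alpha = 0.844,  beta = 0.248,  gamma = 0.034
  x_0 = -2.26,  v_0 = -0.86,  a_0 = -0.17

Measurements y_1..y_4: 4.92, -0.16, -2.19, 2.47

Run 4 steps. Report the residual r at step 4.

resid = 4.7198

step 1: x_pred=-3.0826  r=8.0026  x^+=3.6716  v^+=1.2457  a^+=0.5327
step 2: x_pred=4.9741  r=-5.1341  x^+=0.6409  v^+=0.2676  a^+=0.0819
step 3: x_pred=0.9081  r=-3.0981  x^+=-1.7067  v^+=-0.5334  a^+=-0.1902
step 4: x_pred=-2.2498  r=4.7198  x^+=1.7337  v^+=0.6293  a^+=0.2243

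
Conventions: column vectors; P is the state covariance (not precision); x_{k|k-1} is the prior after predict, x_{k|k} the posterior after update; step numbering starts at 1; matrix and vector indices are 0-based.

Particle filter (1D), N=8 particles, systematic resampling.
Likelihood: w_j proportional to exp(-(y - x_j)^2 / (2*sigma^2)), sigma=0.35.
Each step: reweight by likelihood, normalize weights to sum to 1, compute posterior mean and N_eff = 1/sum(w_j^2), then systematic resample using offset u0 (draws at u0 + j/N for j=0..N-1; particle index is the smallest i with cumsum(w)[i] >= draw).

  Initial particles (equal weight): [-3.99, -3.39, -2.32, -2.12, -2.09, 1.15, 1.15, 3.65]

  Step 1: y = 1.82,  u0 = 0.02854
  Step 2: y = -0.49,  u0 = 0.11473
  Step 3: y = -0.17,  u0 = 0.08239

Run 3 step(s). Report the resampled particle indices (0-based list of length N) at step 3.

step 1: w=[0.0000, 0.0000, 0.0000, 0.0000, 0.0000, 0.5000, 0.5000, 0.0000]  mean=1.1500  Neff=2.0000  idx=[5, 5, 5, 5, 6, 6, 6, 6]
step 2: w=[0.1250, 0.1250, 0.1250, 0.1250, 0.1250, 0.1250, 0.1250, 0.1250]  mean=1.1500  Neff=8.0000  idx=[0, 1, 2, 3, 4, 5, 6, 7]
step 3: w=[0.1250, 0.1250, 0.1250, 0.1250, 0.1250, 0.1250, 0.1250, 0.1250]  mean=1.1500  Neff=8.0000  idx=[0, 1, 2, 3, 4, 5, 6, 7]

resampled_idx = [0, 1, 2, 3, 4, 5, 6, 7]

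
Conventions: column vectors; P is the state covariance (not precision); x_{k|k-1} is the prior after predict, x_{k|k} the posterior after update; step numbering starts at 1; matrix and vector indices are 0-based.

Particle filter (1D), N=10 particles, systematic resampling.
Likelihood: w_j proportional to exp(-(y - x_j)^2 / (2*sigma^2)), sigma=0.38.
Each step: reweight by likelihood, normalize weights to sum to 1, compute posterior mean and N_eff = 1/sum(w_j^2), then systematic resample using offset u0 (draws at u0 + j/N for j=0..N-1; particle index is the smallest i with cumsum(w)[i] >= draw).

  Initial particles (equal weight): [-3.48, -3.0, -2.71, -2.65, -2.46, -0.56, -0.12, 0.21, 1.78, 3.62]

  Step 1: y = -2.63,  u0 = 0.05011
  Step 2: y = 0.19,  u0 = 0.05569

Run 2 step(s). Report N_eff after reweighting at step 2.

step 1: w=[0.0229, 0.1736, 0.2728, 0.2785, 0.2523, 0.0000, 0.0000, 0.0000, 0.0000, 0.0000]  mean=-2.6981  Neff=4.0606  idx=[1, 1, 2, 2, 2, 3, 3, 4, 4, 4]
step 2: w=[0.0000, 0.0000, 0.0027, 0.0027, 0.0027, 0.0088, 0.0088, 0.3248, 0.3248, 0.3248]  mean=-2.4653  Neff=3.1576  idx=[7, 7, 7, 8, 8, 8, 8, 9, 9, 9]

N_eff = 3.1576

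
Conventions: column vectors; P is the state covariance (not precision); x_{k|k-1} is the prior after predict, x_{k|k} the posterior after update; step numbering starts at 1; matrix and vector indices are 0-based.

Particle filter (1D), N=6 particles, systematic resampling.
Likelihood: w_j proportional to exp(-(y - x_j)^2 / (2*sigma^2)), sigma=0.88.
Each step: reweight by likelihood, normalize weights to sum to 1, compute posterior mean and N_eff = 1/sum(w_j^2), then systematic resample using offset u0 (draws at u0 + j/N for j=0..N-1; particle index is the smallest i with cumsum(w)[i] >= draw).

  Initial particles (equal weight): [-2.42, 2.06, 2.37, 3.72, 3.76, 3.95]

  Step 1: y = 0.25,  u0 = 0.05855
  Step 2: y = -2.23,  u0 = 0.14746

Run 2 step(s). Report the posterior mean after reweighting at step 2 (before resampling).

step 1: w=[0.0538, 0.6468, 0.2945, 0.0023, 0.0019, 0.0008]  mean=1.9189  Neff=1.9685  idx=[1, 1, 1, 1, 2, 2]
step 2: w=[0.2305, 0.2305, 0.2305, 0.2305, 0.0389, 0.0389]  mean=2.0841  Neff=4.6374  idx=[0, 1, 2, 2, 3, 5]

post_mean = 2.0841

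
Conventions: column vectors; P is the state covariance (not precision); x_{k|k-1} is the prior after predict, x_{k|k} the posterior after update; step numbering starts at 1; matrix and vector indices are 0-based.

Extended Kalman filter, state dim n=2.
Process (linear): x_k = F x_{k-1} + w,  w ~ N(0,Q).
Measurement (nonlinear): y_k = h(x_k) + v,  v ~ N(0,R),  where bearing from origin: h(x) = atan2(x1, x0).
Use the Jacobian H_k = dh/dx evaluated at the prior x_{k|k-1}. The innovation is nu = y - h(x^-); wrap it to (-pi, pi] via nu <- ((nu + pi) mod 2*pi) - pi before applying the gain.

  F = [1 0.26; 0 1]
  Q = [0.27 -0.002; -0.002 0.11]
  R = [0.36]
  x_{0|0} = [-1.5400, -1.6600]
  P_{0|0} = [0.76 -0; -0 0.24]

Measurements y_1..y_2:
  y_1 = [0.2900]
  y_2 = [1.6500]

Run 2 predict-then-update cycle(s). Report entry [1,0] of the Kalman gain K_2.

step 1: x^-=[-1.9716, -1.6600]  P^-=[1.0462 0.0604; 0.0604 0.3500]  H_jac=[0.2499 -0.2968]  S=[0.4472]  K=[0.5445; -0.1985]  nu=[2.7318]  x^+=[-0.4841, -2.2024]  P^+=[0.9136 0.1087; 0.1087 0.3324]
step 2: x^-=[-1.0567, -2.2024]  P^-=[1.2626 0.1932; 0.1932 0.4424]  H_jac=[0.3691 -0.1771]  S=[0.5206]  K=[0.8294; -0.0135]  nu=[-2.6150]  x^+=[-3.2256, -2.1670]  P^+=[0.9045 0.1990; 0.1990 0.4423]

K[1,0] = -0.0135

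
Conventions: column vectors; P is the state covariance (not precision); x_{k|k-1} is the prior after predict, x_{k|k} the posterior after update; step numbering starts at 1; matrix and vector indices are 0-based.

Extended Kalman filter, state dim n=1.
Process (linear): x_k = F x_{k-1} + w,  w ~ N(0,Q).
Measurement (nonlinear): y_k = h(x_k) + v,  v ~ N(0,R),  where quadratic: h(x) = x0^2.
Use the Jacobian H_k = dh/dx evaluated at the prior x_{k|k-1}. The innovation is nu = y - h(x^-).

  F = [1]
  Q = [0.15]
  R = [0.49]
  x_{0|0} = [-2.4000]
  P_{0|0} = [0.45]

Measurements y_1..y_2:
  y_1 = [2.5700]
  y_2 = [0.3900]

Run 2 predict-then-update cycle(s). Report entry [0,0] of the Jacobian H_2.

step 1: x^-=[-2.4000]  P^-=[0.6000]  H_jac=[-4.8000]  S=[14.3140]  K=[-0.2012]  nu=[-3.1900]  x^+=[-1.7582]  P^+=[0.0205]
step 2: x^-=[-1.7582]  P^-=[0.1705]  H_jac=[-3.5163]  S=[2.5987]  K=[-0.2308]  nu=[-2.7012]  x^+=[-1.1348]  P^+=[0.0322]

H_jac[0,0] = -3.5163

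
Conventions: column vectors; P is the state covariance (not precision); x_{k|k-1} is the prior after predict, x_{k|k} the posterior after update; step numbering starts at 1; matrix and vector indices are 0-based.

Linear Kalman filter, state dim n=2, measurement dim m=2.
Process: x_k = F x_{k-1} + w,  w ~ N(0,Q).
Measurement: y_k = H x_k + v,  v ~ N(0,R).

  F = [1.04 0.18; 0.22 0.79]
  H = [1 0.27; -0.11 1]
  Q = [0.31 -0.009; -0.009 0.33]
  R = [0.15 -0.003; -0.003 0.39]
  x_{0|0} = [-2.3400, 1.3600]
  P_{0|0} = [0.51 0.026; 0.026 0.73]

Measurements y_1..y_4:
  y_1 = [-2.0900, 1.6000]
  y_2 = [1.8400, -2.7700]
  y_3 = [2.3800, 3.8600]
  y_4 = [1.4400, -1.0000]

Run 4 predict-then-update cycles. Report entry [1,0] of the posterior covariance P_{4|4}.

P_post[1,0] = -0.0322

step 1: x^-=[-2.1888, 0.5596]  P^-=[0.8950 0.2339; 0.2339 0.8193]  S=[1.2310 0.3467; 0.3467 1.1687]  K=[0.8137 -0.1255; 0.1947 0.6213]  nu=[-0.0523, 0.7996]  x^+=[-2.3317, 1.0462]  P^+=[0.1324 -0.0368; -0.0368 0.2377]
step 2: x^-=[-2.2367, 0.3135]  P^-=[0.4471 0.0234; 0.0234 0.4719]  S=[0.6441 0.0979; 0.0979 0.8622]  K=[0.7209 -0.1118; 0.1540 0.5269]  nu=[3.9920, -3.3296]  x^+=[1.0135, -0.8260]  P^+=[0.1173 -0.0329; -0.0329 0.2014]
step 3: x^-=[0.9053, -0.4295]  P^-=[0.4311 0.0182; 0.0182 0.4500]  S=[0.6238 0.0887; 0.0887 0.8412]  K=[0.7147 -0.1101; 0.1504 0.5167]  nu=[1.5906, 4.3891]  x^+=[1.5588, 2.0775]  P^+=[0.1163 -0.0323; -0.0323 0.1975]
step 4: x^-=[1.9951, 1.9842]  P^-=[0.4301 0.0179; 0.0179 0.4477]  S=[0.6223 0.0879; 0.0879 0.8389]  K=[0.7143 -0.1099; 0.1501 0.5155]  nu=[-1.0909, -2.7647]  x^+=[1.5199, 0.3951]  P^+=[0.1162 -0.0322; -0.0322 0.1971]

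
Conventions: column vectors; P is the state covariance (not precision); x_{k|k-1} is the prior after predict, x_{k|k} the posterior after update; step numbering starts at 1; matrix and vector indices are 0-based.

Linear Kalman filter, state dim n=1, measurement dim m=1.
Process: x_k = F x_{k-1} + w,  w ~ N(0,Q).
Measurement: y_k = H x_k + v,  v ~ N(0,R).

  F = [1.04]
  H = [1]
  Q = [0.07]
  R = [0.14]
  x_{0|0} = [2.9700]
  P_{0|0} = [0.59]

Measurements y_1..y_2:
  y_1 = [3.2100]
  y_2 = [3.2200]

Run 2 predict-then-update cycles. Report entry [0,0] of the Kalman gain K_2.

K[0,0] = 0.5839

step 1: x^-=[3.0888]  P^-=[0.7081]  S=[0.8481]  K=[0.8349]  nu=[0.1212]  x^+=[3.1900]  P^+=[0.1169]
step 2: x^-=[3.3176]  P^-=[0.1964]  S=[0.3364]  K=[0.5839]  nu=[-0.0976]  x^+=[3.2606]  P^+=[0.0817]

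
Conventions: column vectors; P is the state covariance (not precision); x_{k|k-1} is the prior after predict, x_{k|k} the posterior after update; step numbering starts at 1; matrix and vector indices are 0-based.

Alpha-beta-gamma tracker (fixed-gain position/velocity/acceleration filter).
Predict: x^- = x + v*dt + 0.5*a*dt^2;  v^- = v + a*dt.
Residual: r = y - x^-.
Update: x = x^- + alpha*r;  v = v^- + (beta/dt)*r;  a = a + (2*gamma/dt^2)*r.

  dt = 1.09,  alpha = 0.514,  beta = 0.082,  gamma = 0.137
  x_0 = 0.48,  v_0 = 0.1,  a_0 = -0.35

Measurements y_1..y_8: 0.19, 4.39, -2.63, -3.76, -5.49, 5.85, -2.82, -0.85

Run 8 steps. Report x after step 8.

step 1: x_pred=0.3811  r=-0.1911  x^+=0.2829  v^+=-0.2959  a^+=-0.3941
step 2: x_pred=-0.2737  r=4.6637  x^+=2.1234  v^+=-0.3746  a^+=0.6815
step 3: x_pred=2.1200  r=-4.7500  x^+=-0.3215  v^+=0.0109  a^+=-0.4140
step 4: x_pred=-0.5555  r=-3.2045  x^+=-2.2026  v^+=-0.6814  a^+=-1.1530
step 5: x_pred=-3.6302  r=-1.8598  x^+=-4.5862  v^+=-2.0780  a^+=-1.5819
step 6: x_pred=-7.7909  r=13.6409  x^+=-0.7795  v^+=-2.7761  a^+=1.5640
step 7: x_pred=-2.8763  r=0.0563  x^+=-2.8474  v^+=-1.0671  a^+=1.5770
step 8: x_pred=-3.0737  r=2.2237  x^+=-1.9307  v^+=0.8191  a^+=2.0898

x_post = -1.9307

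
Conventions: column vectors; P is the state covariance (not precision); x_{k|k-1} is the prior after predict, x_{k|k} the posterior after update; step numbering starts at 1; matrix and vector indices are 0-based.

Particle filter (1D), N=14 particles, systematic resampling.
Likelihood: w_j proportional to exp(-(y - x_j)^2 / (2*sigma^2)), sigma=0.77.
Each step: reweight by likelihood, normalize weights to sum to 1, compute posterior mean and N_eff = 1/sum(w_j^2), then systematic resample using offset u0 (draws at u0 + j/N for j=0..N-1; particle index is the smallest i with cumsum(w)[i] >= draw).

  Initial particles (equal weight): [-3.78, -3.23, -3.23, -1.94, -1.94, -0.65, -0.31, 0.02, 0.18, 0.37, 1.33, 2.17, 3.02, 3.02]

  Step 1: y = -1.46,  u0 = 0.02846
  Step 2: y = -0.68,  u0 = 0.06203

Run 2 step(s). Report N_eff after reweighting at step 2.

N_eff = 9.5659

step 1: w=[0.0035, 0.0235, 0.0235, 0.2722, 0.2722, 0.1901, 0.1084, 0.0521, 0.0342, 0.0196, 0.0005, 0.0000, 0.0000, 0.0000]  mean=-1.3637  Neff=4.9629  idx=[2, 3, 3, 3, 3, 4, 4, 4, 5, 5, 5, 6, 6, 8]
step 2: w=[0.0006, 0.0366, 0.0366, 0.0366, 0.0366, 0.0366, 0.0366, 0.0366, 0.1397, 0.1397, 0.1397, 0.1245, 0.1245, 0.0749]  mean=-0.8355  Neff=9.5659  idx=[2, 4, 6, 8, 8, 9, 9, 10, 10, 11, 11, 12, 12, 13]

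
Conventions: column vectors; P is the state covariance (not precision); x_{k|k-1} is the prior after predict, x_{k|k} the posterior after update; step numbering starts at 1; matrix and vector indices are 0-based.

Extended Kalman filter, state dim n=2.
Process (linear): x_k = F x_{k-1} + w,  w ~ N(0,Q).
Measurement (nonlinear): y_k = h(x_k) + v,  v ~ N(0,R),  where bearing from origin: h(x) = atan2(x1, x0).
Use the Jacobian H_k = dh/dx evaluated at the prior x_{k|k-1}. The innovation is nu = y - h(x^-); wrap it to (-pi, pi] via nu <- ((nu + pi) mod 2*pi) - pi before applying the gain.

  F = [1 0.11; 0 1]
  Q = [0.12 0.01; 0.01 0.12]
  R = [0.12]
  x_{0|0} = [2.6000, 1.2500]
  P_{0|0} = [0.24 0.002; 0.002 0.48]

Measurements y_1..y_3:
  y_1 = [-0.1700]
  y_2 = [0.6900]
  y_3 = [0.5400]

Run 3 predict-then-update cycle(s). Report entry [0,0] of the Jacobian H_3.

step 1: x^-=[2.7375, 1.2500]  P^-=[0.3662 0.0648; 0.0648 0.6000]  H_jac=[-0.1380 0.3023]  S=[0.1764]  K=[-0.1755; 0.9775]  nu=[-0.5983]  x^+=[2.8425, 0.6651]  P^+=[0.3608 0.0951; 0.0951 0.4315]
step 2: x^-=[2.9157, 0.6651]  P^-=[0.5069 0.1525; 0.1525 0.5515]  H_jac=[-0.0744 0.3260]  S=[0.1740]  K=[0.0691; 0.9679]  nu=[0.4657]  x^+=[2.9479, 1.1159]  P^+=[0.5061 0.1409; 0.1409 0.3884]
step 3: x^-=[3.0706, 1.1159]  P^-=[0.6618 0.1936; 0.1936 0.5084]  H_jac=[-0.1045 0.2877]  S=[0.1577]  K=[-0.0856; 0.7993]  nu=[0.1914]  x^+=[3.0542, 1.2689]  P^+=[0.6607 0.2044; 0.2044 0.4077]

H_jac[0,0] = -0.1045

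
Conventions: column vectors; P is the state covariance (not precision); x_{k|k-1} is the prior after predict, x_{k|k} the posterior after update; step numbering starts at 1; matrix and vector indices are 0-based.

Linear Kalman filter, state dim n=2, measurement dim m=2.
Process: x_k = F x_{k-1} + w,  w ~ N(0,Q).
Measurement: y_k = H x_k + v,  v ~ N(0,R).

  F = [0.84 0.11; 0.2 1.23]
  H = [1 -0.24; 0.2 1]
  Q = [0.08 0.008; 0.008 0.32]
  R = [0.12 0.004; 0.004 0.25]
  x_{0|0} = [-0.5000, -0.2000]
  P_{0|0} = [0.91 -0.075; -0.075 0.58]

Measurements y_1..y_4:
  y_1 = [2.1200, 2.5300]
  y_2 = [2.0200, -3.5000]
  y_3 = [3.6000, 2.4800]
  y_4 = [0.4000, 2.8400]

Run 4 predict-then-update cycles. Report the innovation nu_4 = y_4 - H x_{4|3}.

innov = [-1.5572, 1.2677]

step 1: x^-=[-0.4420, -0.3460]  P^-=[0.7153 0.1602; 0.1602 1.1970]  S=[0.8273 0.0123; 0.0123 1.5397]  K=[0.8153 0.1905; -0.1655 0.7996]  nu=[2.4790, 2.9644]  x^+=[2.1436, 1.6140]  P^+=[0.1057 0.0297; 0.0297 0.1933]
step 2: x^-=[1.9781, 2.4139]  P^-=[0.1624 0.0833; 0.0833 0.6313]  S=[0.2788 -0.0357; -0.0357 0.9211]  K=[0.5296 0.1462; -0.1553 0.6974]  nu=[0.6212, -6.3096]  x^+=[1.3845, -2.0829]  P^+=[0.0701 0.0247; 0.0247 0.1688]
step 3: x^-=[0.9338, -2.2851]  P^-=[0.1360 0.0686; 0.0686 0.5903]  S=[0.2571 -0.0451; -0.0451 0.8732]  K=[0.4888 0.1350; -0.1642 0.6833]  nu=[2.1177, 4.5784]  x^+=[2.5871, 0.4954]  P^+=[0.0647 0.0228; 0.0228 0.1656]
step 4: x^-=[2.2276, 1.1268]  P^-=[0.1318 0.0653; 0.0653 0.5843]  S=[0.2541 -0.0477; -0.0477 0.8657]  K=[0.4819 0.1324; -0.1671 0.6808]  nu=[-1.5572, 1.2677]  x^+=[1.6451, 2.2500]  P^+=[0.0637 0.0223; 0.0223 0.1651]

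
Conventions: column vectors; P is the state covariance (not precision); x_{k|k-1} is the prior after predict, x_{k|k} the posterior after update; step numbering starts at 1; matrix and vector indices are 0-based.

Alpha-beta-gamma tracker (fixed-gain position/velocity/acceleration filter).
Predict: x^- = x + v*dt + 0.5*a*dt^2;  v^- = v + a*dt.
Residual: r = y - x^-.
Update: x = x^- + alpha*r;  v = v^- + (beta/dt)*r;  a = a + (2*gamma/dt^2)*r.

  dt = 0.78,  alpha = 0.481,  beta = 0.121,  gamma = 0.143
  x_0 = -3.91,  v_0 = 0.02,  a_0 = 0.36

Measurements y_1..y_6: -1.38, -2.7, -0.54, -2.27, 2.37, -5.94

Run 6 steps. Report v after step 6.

v_post = 0.2566

step 1: x_pred=-3.7849  r=2.4049  x^+=-2.6281  v^+=0.6739  a^+=1.4905
step 2: x_pred=-1.6491  r=-1.0509  x^+=-2.1546  v^+=1.6734  a^+=0.9965
step 3: x_pred=-0.5462  r=0.0062  x^+=-0.5432  v^+=2.4517  a^+=0.9994
step 4: x_pred=1.6731  r=-3.9431  x^+=-0.2235  v^+=2.6195  a^+=-0.8542
step 5: x_pred=1.5598  r=0.8102  x^+=1.9495  v^+=2.0789  a^+=-0.4734
step 6: x_pred=3.4271  r=-9.3671  x^+=-1.0785  v^+=0.2566  a^+=-4.8767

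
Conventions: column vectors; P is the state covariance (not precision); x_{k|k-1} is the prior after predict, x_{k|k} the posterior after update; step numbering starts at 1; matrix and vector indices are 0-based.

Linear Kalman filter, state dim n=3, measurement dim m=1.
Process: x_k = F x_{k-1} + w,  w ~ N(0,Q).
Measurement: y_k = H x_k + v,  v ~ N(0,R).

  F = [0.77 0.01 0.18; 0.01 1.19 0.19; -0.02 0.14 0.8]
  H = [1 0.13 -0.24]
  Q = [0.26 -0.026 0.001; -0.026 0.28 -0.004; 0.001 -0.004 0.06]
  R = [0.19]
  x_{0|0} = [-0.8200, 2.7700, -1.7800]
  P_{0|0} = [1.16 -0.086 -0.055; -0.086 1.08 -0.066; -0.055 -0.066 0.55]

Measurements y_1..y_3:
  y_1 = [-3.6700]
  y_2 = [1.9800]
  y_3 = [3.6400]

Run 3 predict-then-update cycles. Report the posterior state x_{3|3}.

step 1: x^-=[-0.9241, 2.9499, -1.0198]  P^-=[0.9489 -0.0866 0.0187; -0.0866 1.7973 0.1964; 0.0187 0.1964 0.4211]  S=[1.1497]  K=[0.8116; 0.0869; -0.0494]  nu=[-3.3741]  x^+=[-3.6625, 2.6568, -0.8531]  P^+=[0.1916 -0.1677 0.0648; -0.1677 1.7886 0.2013; 0.0648 0.2013 0.4183]
step 2: x^-=[-2.9471, 2.9629, -0.2373]  P^-=[0.4034 -0.0895 0.0891; -0.0895 2.9152 0.5586; 0.0891 0.5586 0.4068]  S=[0.5652]  K=[0.6553; 0.2750; 0.1134]  nu=[4.4850]  x^+=[-0.0080, 4.1962, 0.2715]  P^+=[0.1607 -0.1913 0.0471; -0.1913 2.8725 0.5409; 0.0471 0.5409 0.3995]
step 3: x^-=[0.0846, 5.0449, 0.8048]  P^-=[0.3806 -0.0284 0.0863; -0.0284 4.6024 1.0691; 0.0863 1.0691 0.4928]  S=[0.5612]  K=[0.6346; 0.5583; 0.1907]  nu=[3.0927]  x^+=[2.0473, 6.7716, 1.3945]  P^+=[0.1545 -0.2272 0.0184; -0.2272 4.4275 1.0094; 0.0184 1.0094 0.4724]

x_post = [2.0473, 6.7716, 1.3945]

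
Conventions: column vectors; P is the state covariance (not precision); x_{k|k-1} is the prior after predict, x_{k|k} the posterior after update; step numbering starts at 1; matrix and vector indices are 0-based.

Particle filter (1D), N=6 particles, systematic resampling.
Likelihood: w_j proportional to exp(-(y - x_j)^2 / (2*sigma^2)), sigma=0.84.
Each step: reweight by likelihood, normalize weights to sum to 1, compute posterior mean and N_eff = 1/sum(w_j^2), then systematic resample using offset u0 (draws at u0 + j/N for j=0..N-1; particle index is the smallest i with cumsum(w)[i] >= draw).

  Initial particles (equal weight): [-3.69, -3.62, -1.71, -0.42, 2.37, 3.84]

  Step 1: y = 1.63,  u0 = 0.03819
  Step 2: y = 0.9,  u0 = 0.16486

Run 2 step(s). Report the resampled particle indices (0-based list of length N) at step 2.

step 1: w=[0.0000, 0.0000, 0.0005, 0.0669, 0.8914, 0.0413]  mean=2.2421  Neff=1.2489  idx=[3, 4, 4, 4, 4, 4]
step 2: w=[0.2120, 0.1576, 0.1576, 0.1576, 0.1576, 0.1576]  mean=1.7785  Neff=5.9125  idx=[0, 1, 2, 3, 4, 5]

resampled_idx = [0, 1, 2, 3, 4, 5]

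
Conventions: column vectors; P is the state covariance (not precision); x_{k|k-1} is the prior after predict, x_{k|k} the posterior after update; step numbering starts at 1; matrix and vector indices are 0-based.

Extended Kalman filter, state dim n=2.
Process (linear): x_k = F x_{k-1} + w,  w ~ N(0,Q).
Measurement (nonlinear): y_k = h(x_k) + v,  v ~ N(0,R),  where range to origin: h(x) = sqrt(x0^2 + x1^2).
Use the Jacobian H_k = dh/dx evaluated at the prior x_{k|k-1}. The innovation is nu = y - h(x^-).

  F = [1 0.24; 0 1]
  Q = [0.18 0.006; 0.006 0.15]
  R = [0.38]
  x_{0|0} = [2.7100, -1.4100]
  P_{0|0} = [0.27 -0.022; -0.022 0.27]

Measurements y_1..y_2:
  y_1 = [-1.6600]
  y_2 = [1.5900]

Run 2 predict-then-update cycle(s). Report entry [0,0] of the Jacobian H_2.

H_jac[0,0] = 0.4184

step 1: x^-=[2.3716, -1.4100]  P^-=[0.4550 0.0488; 0.0488 0.4200]  H_jac=[0.8596 -0.5110]  S=[0.7830]  K=[0.4676; -0.2206]  nu=[-4.4191]  x^+=[0.3051, -0.4354]  P^+=[0.2838 0.1296; 0.1296 0.3819]
step 2: x^-=[0.2006, -0.4354]  P^-=[0.5479 0.2272; 0.2272 0.5319]  H_jac=[0.4184 -0.9082]  S=[0.7420]  K=[0.0309; -0.5229]  nu=[1.1107]  x^+=[0.2349, -1.0162]  P^+=[0.5472 0.2392; 0.2392 0.3290]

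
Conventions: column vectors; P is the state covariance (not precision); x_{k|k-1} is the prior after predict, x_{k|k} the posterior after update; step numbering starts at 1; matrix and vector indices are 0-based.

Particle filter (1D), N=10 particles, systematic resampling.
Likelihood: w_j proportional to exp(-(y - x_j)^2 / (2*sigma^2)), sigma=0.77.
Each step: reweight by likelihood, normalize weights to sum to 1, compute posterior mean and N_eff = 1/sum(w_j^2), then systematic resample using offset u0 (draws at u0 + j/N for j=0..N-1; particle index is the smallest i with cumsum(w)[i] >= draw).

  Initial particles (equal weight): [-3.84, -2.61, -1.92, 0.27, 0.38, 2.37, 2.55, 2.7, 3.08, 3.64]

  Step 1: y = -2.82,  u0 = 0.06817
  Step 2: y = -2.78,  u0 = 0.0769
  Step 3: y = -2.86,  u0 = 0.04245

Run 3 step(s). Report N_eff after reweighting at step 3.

step 1: w=[0.2206, 0.5112, 0.2679, 0.0002, 0.0001, 0.0000, 0.0000, 0.0000, 0.0000, 0.0000]  mean=-2.6957  Neff=2.6195  idx=[0, 0, 1, 1, 1, 1, 1, 2, 2, 2]
step 2: w=[0.0534, 0.0534, 0.1344, 0.1344, 0.1344, 0.1344, 0.1344, 0.0738, 0.0738, 0.0738]  mean=-2.5886  Neff=8.9036  idx=[1, 2, 3, 4, 4, 5, 6, 6, 8, 9]
step 3: w=[0.0554, 0.1181, 0.1181, 0.1181, 0.1181, 0.1181, 0.1181, 0.1181, 0.0591, 0.0591]  mean=-2.5966  Neff=9.2914  idx=[0, 1, 2, 3, 4, 5, 5, 6, 7, 9]

N_eff = 9.2914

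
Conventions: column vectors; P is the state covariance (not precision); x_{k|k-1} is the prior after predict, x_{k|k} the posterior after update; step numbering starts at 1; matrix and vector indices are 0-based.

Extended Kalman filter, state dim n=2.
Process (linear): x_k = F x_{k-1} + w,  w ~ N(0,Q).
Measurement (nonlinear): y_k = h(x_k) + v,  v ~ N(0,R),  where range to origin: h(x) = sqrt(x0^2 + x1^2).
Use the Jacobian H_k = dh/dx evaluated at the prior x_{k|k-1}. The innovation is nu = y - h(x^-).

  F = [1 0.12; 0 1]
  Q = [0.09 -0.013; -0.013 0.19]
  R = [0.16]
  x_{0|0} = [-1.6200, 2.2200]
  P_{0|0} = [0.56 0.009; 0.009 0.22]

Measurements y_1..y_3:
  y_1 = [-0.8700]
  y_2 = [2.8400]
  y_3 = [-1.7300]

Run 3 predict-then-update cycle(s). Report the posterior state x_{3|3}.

step 1: x^-=[-1.3536, 2.2200]  P^-=[0.6553 0.0224; 0.0224 0.4100]  H_jac=[-0.5206 0.8538]  S=[0.6166]  K=[-0.5223; 0.5488]  nu=[-3.4701]  x^+=[0.4588, 0.3155]  P^+=[0.4871 0.1991; 0.1991 0.2243]
step 2: x^-=[0.4967, 0.3155]  P^-=[0.6282 0.2131; 0.2131 0.4143]  H_jac=[0.8441 0.5362]  S=[0.9195]  K=[0.7009; 0.4371]  nu=[2.2516]  x^+=[2.0748, 1.2997]  P^+=[0.1765 -0.0687; -0.0687 0.2386]
step 3: x^-=[2.2307, 1.2997]  P^-=[0.2534 -0.0530; -0.0530 0.4286]  H_jac=[0.8640 0.5034]  S=[0.4117]  K=[0.4670; 0.4128]  nu=[-4.3118]  x^+=[0.2170, -0.4800]  P^+=[0.1636 -0.1324; -0.1324 0.3584]

x_post = [0.2170, -0.4800]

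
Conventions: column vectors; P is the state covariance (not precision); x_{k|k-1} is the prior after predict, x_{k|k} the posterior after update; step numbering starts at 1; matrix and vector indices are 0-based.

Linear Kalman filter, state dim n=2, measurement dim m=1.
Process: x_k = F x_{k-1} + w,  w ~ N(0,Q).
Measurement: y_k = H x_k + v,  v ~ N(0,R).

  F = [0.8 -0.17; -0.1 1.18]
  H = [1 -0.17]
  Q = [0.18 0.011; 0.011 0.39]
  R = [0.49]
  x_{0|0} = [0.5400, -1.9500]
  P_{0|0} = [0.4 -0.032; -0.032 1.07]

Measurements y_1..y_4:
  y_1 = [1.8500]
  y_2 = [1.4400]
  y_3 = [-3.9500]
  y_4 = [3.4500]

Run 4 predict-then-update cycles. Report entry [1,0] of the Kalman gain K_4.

K[1,0] = -0.9916

step 1: x^-=[0.7635, -2.3550]  P^-=[0.4756 -0.2664; -0.2664 1.8914]  S=[1.1109]  K=[0.4689; -0.5293]  nu=[0.6862]  x^+=[1.0853, -2.7182]  P^+=[0.2314 0.0093; 0.0093 1.5802]
step 2: x^-=[1.3303, -3.3159]  P^-=[0.3712 -0.3156; -0.3156 2.5905]  S=[1.0434]  K=[0.4072; -0.7245]  nu=[-0.4540]  x^+=[1.1454, -2.9870]  P^+=[0.1982 -0.0077; -0.0077 2.0428]
step 3: x^-=[1.4241, -3.6392]  P^-=[0.3680 -0.4221; -0.4221 3.2381]  S=[1.0951]  K=[0.4016; -0.8881]  nu=[-5.9928]  x^+=[-0.9824, 1.6831]  P^+=[0.1914 -0.0315; -0.0315 2.3744]
step 4: x^-=[-1.0720, 2.0843]  P^-=[0.3797 -0.5109; -0.5109 3.7055]  S=[1.1505]  K=[0.4055; -0.9916]  nu=[4.8764]  x^+=[0.9054, -2.7512]  P^+=[0.1905 -0.0483; -0.0483 2.5742]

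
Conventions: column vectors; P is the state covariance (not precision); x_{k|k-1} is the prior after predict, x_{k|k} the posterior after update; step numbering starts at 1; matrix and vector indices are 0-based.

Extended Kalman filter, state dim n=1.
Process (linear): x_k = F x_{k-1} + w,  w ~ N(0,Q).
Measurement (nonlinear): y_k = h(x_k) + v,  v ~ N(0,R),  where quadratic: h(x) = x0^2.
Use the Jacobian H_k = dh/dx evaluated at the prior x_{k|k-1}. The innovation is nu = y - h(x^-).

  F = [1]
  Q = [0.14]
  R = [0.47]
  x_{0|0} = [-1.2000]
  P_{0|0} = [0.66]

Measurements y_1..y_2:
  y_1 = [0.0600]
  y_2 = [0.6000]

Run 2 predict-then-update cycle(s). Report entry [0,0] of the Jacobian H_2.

step 1: x^-=[-1.2000]  P^-=[0.8000]  H_jac=[-2.4000]  S=[5.0780]  K=[-0.3781]  nu=[-1.3800]  x^+=[-0.6782]  P^+=[0.0740]
step 2: x^-=[-0.6782]  P^-=[0.2140]  H_jac=[-1.3564]  S=[0.8638]  K=[-0.3361]  nu=[0.1400]  x^+=[-0.7253]  P^+=[0.1165]

H_jac[0,0] = -1.3564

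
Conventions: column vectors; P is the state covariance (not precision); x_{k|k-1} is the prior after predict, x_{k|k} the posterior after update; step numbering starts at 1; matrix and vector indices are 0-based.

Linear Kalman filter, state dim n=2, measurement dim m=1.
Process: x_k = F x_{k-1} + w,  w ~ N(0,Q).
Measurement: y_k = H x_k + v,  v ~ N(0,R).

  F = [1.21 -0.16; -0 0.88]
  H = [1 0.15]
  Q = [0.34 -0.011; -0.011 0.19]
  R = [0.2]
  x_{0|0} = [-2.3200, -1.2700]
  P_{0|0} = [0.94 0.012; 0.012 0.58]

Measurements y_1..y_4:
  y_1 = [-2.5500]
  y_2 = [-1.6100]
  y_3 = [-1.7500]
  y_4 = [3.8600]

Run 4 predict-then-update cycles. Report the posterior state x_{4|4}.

step 1: x^-=[-2.6040, -1.1176]  P^-=[1.7265 -0.0799; -0.0799 0.6392]  S=[1.9169]  K=[0.8944; 0.0083]  nu=[0.2216]  x^+=[-2.4058, -1.1158]  P^+=[0.1930 -0.0942; -0.0942 0.6390]
step 2: x^-=[-2.7325, -0.9819]  P^-=[0.6754 -0.2013; -0.2013 0.6849]  S=[0.8304]  K=[0.7770; -0.1187]  nu=[1.2697]  x^+=[-1.7459, -1.1325]  P^+=[0.1741 -0.1247; -0.1247 0.6732]
step 3: x^-=[-1.9314, -0.9966]  P^-=[0.6604 -0.2386; -0.2386 0.7113]  S=[0.8049]  K=[0.7761; -0.1638]  nu=[0.3309]  x^+=[-1.6746, -1.0508]  P^+=[0.1757 -0.1362; -0.1362 0.6897]
step 4: x^-=[-1.8581, -0.9247]  P^-=[0.6676 -0.2532; -0.2532 0.7241]  S=[0.8079]  K=[0.7793; -0.1789]  nu=[5.8568]  x^+=[2.7060, -1.9726]  P^+=[0.1769 -0.1405; -0.1405 0.6982]

x_post = [2.7060, -1.9726]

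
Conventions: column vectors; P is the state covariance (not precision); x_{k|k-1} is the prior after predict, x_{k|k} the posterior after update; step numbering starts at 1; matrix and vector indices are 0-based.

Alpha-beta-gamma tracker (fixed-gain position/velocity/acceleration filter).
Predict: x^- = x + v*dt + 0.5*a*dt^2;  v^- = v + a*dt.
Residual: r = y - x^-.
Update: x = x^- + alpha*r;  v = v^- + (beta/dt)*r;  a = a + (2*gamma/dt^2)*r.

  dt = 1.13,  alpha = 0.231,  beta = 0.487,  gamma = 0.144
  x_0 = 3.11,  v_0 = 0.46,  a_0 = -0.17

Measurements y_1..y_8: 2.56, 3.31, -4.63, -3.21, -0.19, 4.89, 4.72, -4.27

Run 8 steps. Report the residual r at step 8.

step 1: x_pred=3.5213  r=-0.9613  x^+=3.2992  v^+=-0.1464  a^+=-0.3868
step 2: x_pred=2.8868  r=0.4232  x^+=2.9846  v^+=-0.4011  a^+=-0.2914
step 3: x_pred=2.3453  r=-6.9753  x^+=0.7340  v^+=-3.7365  a^+=-1.8646
step 4: x_pred=-4.6787  r=1.4687  x^+=-4.3395  v^+=-5.2106  a^+=-1.5334
step 5: x_pred=-11.2064  r=11.0164  x^+=-8.6616  v^+=-2.1955  a^+=0.9513
step 6: x_pred=-10.5351  r=15.4251  x^+=-6.9719  v^+=5.5273  a^+=4.4304
step 7: x_pred=2.1026  r=2.6174  x^+=2.7072  v^+=11.6618  a^+=5.0208
step 8: x_pred=19.0905  r=-23.3605  x^+=13.6942  v^+=7.2675  a^+=-0.2481

resid = -23.3605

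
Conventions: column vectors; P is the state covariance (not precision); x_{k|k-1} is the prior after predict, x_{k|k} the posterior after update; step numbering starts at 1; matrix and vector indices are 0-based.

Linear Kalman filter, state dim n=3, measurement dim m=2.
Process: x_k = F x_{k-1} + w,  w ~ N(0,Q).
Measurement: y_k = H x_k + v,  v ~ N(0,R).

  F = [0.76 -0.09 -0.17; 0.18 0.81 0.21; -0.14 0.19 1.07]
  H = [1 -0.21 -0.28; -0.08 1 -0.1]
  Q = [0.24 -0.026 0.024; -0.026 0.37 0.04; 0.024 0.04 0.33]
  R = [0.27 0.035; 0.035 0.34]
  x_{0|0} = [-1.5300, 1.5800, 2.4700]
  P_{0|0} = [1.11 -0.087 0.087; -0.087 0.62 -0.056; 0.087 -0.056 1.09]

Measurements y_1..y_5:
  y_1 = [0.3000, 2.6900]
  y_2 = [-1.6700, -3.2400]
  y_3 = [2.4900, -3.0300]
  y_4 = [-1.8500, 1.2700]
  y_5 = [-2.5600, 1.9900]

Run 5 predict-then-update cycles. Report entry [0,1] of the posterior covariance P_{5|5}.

P_post[0,1] = 0.0697

step 1: x^-=[-1.7249, 1.5231, 3.1573]  P^-=[0.9054 0.0096 -0.2366; 0.0096 0.8230 0.3227; -0.2366 0.3227 1.5779]  S=[1.5018 -0.2215; -0.2215 1.1147]  K=[0.6598 0.0960; -0.0663 0.6955; -0.4868 0.0682]  nu=[3.2288, 1.3446]  x^+=[0.5345, 2.2443, 1.6772]  P^+=[0.2694 0.1011 0.2381; 0.1011 0.2568 0.1454; 0.2381 0.1454 1.2021]
step 2: x^-=[-0.0809, 2.2663, 2.1462]  P^-=[0.3615 0.0178 -0.0313; 0.0178 0.6971 0.5055; -0.0313 0.5055 1.7032]  S=[0.8653 -0.2031; -0.2031 0.9521]  K=[0.4438 0.0862; -0.1613 0.6433; -0.6598 0.2140]  nu=[-0.5123, -5.2982]  x^+=[-0.7651, -1.0592, 1.3506]  P^+=[0.1995 0.0820 0.2123; 0.0820 0.2385 0.1892; 0.2123 0.1892 1.2257]
step 3: x^-=[-0.7157, -0.7121, 1.3510]  P^-=[0.3323 -0.0129 -0.0580; -0.0129 0.6914 0.5468; -0.0580 0.5468 1.7548]  S=[0.8726 -0.2379; -0.2379 0.9428]  K=[0.4218 0.0707; -0.1850 0.6297; -0.7007 0.2219]  nu=[3.4345, -2.2401]  x^+=[0.5747, -2.7580, -1.5526]  P^+=[0.1865 0.0733 0.1956; 0.0733 0.2322 0.1872; 0.1956 0.1872 1.2060]
step 4: x^-=[0.9489, -2.4566, -2.2658]  P^-=[0.3296 -0.0206 -0.0681; -0.0206 0.6814 0.5378; -0.0681 0.5378 1.7364]  S=[0.8758 -0.2408; -0.2408 0.9355]  K=[0.4211 0.0654; -0.1872 0.6245; -0.7029 0.2142]  nu=[-3.9492, 3.5759]  x^+=[-0.4800, 0.5156, 1.2759]  P^+=[0.1836 0.0705 0.1887; 0.0705 0.2296 0.1821; 0.1887 0.1821 1.1883]
step 5: x^-=[-0.6281, 0.5992, 1.5303]  P^-=[0.3294 -0.0219 -0.0700; -0.0219 0.6758 0.5280; -0.0700 0.5280 1.7161]  S=[0.8743 -0.2389; -0.2389 0.9319]  K=[0.4219 0.0638; -0.1864 0.6227; -0.6994 0.2092]  nu=[-1.3776, 1.4936]  x^+=[-1.1140, 1.7860, 2.8063]  P^+=[0.1829 0.0697 0.1859; 0.0697 0.2287 0.1793; 0.1859 0.1793 1.1778]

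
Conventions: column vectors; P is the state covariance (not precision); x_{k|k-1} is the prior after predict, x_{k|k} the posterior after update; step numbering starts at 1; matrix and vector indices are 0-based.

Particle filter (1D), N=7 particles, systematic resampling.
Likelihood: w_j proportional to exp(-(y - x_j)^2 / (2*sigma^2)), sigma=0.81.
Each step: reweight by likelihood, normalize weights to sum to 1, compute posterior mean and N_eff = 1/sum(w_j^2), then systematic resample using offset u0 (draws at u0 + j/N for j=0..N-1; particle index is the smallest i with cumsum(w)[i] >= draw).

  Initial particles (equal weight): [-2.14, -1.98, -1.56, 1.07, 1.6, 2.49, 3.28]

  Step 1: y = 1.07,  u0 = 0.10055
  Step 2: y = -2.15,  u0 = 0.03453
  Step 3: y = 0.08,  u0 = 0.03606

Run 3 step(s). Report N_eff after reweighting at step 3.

N_eff = 7.0000

step 1: w=[0.0002, 0.0004, 0.0025, 0.4871, 0.3932, 0.1048, 0.0118]  mean=1.4448  Neff=2.4812  idx=[3, 3, 3, 4, 4, 4, 5]
step 2: w=[0.3145, 0.3145, 0.3145, 0.0188, 0.0188, 0.0188, 0.0001]  mean=1.1000  Neff=3.3585  idx=[0, 0, 1, 1, 1, 2, 2]
step 3: w=[0.1429, 0.1429, 0.1429, 0.1429, 0.1429, 0.1429, 0.1429]  mean=1.0700  Neff=7.0000  idx=[0, 1, 2, 3, 4, 5, 6]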